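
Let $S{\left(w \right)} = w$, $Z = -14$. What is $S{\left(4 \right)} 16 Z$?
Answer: $-896$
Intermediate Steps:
$S{\left(4 \right)} 16 Z = 4 \cdot 16 \left(-14\right) = 64 \left(-14\right) = -896$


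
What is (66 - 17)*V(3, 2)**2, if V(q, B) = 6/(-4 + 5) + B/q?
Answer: 19600/9 ≈ 2177.8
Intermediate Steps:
V(q, B) = 6 + B/q (V(q, B) = 6/1 + B/q = 6*1 + B/q = 6 + B/q)
(66 - 17)*V(3, 2)**2 = (66 - 17)*(6 + 2/3)**2 = 49*(6 + 2*(1/3))**2 = 49*(6 + 2/3)**2 = 49*(20/3)**2 = 49*(400/9) = 19600/9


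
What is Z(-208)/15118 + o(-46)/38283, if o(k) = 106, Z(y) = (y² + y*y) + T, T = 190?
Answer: 1660713851/289381197 ≈ 5.7388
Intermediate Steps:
Z(y) = 190 + 2*y² (Z(y) = (y² + y*y) + 190 = (y² + y²) + 190 = 2*y² + 190 = 190 + 2*y²)
Z(-208)/15118 + o(-46)/38283 = (190 + 2*(-208)²)/15118 + 106/38283 = (190 + 2*43264)*(1/15118) + 106*(1/38283) = (190 + 86528)*(1/15118) + 106/38283 = 86718*(1/15118) + 106/38283 = 43359/7559 + 106/38283 = 1660713851/289381197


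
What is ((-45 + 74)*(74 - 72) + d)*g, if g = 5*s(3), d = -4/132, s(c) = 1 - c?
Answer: -19130/33 ≈ -579.70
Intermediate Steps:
d = -1/33 (d = -4*1/132 = -1/33 ≈ -0.030303)
g = -10 (g = 5*(1 - 1*3) = 5*(1 - 3) = 5*(-2) = -10)
((-45 + 74)*(74 - 72) + d)*g = ((-45 + 74)*(74 - 72) - 1/33)*(-10) = (29*2 - 1/33)*(-10) = (58 - 1/33)*(-10) = (1913/33)*(-10) = -19130/33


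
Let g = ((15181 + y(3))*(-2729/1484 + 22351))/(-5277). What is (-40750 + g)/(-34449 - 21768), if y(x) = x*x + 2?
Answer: 68581353980/36686595813 ≈ 1.8694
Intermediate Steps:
y(x) = 2 + x**2 (y(x) = x**2 + 2 = 2 + x**2)
g = -41988352230/652589 (g = ((15181 + (2 + 3**2))*(-2729/1484 + 22351))/(-5277) = ((15181 + (2 + 9))*(-2729*1/1484 + 22351))*(-1/5277) = ((15181 + 11)*(-2729/1484 + 22351))*(-1/5277) = (15192*(33166155/1484))*(-1/5277) = (125965056690/371)*(-1/5277) = -41988352230/652589 ≈ -64341.)
(-40750 + g)/(-34449 - 21768) = (-40750 - 41988352230/652589)/(-34449 - 21768) = -68581353980/652589/(-56217) = -68581353980/652589*(-1/56217) = 68581353980/36686595813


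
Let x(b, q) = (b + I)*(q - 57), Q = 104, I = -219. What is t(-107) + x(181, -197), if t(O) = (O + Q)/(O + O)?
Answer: 2065531/214 ≈ 9652.0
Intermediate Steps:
x(b, q) = (-219 + b)*(-57 + q) (x(b, q) = (b - 219)*(q - 57) = (-219 + b)*(-57 + q))
t(O) = (104 + O)/(2*O) (t(O) = (O + 104)/(O + O) = (104 + O)/((2*O)) = (104 + O)*(1/(2*O)) = (104 + O)/(2*O))
t(-107) + x(181, -197) = (½)*(104 - 107)/(-107) + (12483 - 219*(-197) - 57*181 + 181*(-197)) = (½)*(-1/107)*(-3) + (12483 + 43143 - 10317 - 35657) = 3/214 + 9652 = 2065531/214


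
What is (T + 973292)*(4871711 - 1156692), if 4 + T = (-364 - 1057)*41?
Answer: 3399342690513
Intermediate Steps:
T = -58265 (T = -4 + (-364 - 1057)*41 = -4 - 1421*41 = -4 - 58261 = -58265)
(T + 973292)*(4871711 - 1156692) = (-58265 + 973292)*(4871711 - 1156692) = 915027*3715019 = 3399342690513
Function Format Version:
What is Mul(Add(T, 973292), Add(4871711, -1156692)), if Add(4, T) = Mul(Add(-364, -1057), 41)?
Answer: 3399342690513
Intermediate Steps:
T = -58265 (T = Add(-4, Mul(Add(-364, -1057), 41)) = Add(-4, Mul(-1421, 41)) = Add(-4, -58261) = -58265)
Mul(Add(T, 973292), Add(4871711, -1156692)) = Mul(Add(-58265, 973292), Add(4871711, -1156692)) = Mul(915027, 3715019) = 3399342690513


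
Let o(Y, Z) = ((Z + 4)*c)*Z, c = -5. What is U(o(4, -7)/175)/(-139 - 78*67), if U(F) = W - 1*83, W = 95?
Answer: -12/5365 ≈ -0.0022367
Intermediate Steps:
o(Y, Z) = Z*(-20 - 5*Z) (o(Y, Z) = ((Z + 4)*(-5))*Z = ((4 + Z)*(-5))*Z = (-20 - 5*Z)*Z = Z*(-20 - 5*Z))
U(F) = 12 (U(F) = 95 - 1*83 = 95 - 83 = 12)
U(o(4, -7)/175)/(-139 - 78*67) = 12/(-139 - 78*67) = 12/(-139 - 5226) = 12/(-5365) = 12*(-1/5365) = -12/5365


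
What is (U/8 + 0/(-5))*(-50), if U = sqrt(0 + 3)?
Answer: -25*sqrt(3)/4 ≈ -10.825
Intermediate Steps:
U = sqrt(3) ≈ 1.7320
(U/8 + 0/(-5))*(-50) = (sqrt(3)/8 + 0/(-5))*(-50) = (sqrt(3)*(1/8) + 0*(-1/5))*(-50) = (sqrt(3)/8 + 0)*(-50) = (sqrt(3)/8)*(-50) = -25*sqrt(3)/4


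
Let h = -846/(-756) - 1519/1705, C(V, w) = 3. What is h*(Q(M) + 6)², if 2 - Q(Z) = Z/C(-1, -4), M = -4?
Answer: 29512/1485 ≈ 19.873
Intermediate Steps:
h = 527/2310 (h = -846*(-1/756) - 1519*1/1705 = 47/42 - 49/55 = 527/2310 ≈ 0.22814)
Q(Z) = 2 - Z/3
h*(Q(M) + 6)² = 527*((2 - ⅓*(-4)) + 6)²/2310 = 527*((2 + 4/3) + 6)²/2310 = 527*(10/3 + 6)²/2310 = 527*(28/3)²/2310 = (527/2310)*(784/9) = 29512/1485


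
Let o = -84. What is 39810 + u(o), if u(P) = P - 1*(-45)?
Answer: 39771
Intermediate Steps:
u(P) = 45 + P (u(P) = P + 45 = 45 + P)
39810 + u(o) = 39810 + (45 - 84) = 39810 - 39 = 39771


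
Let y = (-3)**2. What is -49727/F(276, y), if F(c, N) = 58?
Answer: -49727/58 ≈ -857.36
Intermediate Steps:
y = 9
-49727/F(276, y) = -49727/58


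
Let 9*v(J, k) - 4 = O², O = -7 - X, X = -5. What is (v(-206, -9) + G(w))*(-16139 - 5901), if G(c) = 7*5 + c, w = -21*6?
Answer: 17874440/9 ≈ 1.9860e+6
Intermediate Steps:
O = -2 (O = -7 - 1*(-5) = -7 + 5 = -2)
v(J, k) = 8/9 (v(J, k) = 4/9 + (⅑)*(-2)² = 4/9 + (⅑)*4 = 4/9 + 4/9 = 8/9)
w = -126
G(c) = 35 + c
(v(-206, -9) + G(w))*(-16139 - 5901) = (8/9 + (35 - 126))*(-16139 - 5901) = (8/9 - 91)*(-22040) = -811/9*(-22040) = 17874440/9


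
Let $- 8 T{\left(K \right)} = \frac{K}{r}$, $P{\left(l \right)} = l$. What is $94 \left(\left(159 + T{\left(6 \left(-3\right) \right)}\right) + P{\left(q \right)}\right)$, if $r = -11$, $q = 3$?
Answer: $\frac{334593}{22} \approx 15209.0$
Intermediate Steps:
$T{\left(K \right)} = \frac{K}{88}$ ($T{\left(K \right)} = - \frac{K \frac{1}{-11}}{8} = - \frac{K \left(- \frac{1}{11}\right)}{8} = - \frac{\left(- \frac{1}{11}\right) K}{8} = \frac{K}{88}$)
$94 \left(\left(159 + T{\left(6 \left(-3\right) \right)}\right) + P{\left(q \right)}\right) = 94 \left(\left(159 + \frac{6 \left(-3\right)}{88}\right) + 3\right) = 94 \left(\left(159 + \frac{1}{88} \left(-18\right)\right) + 3\right) = 94 \left(\left(159 - \frac{9}{44}\right) + 3\right) = 94 \left(\frac{6987}{44} + 3\right) = 94 \cdot \frac{7119}{44} = \frac{334593}{22}$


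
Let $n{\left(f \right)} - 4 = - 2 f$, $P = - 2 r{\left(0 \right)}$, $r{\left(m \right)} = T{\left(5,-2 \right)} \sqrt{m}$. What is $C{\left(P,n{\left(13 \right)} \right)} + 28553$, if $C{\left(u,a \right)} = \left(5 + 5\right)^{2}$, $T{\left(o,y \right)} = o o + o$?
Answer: $28653$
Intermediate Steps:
$T{\left(o,y \right)} = o + o^{2}$ ($T{\left(o,y \right)} = o^{2} + o = o + o^{2}$)
$r{\left(m \right)} = 30 \sqrt{m}$ ($r{\left(m \right)} = 5 \left(1 + 5\right) \sqrt{m} = 5 \cdot 6 \sqrt{m} = 30 \sqrt{m}$)
$P = 0$ ($P = - 2 \cdot 30 \sqrt{0} = - 2 \cdot 30 \cdot 0 = \left(-2\right) 0 = 0$)
$n{\left(f \right)} = 4 - 2 f$
$C{\left(u,a \right)} = 100$ ($C{\left(u,a \right)} = 10^{2} = 100$)
$C{\left(P,n{\left(13 \right)} \right)} + 28553 = 100 + 28553 = 28653$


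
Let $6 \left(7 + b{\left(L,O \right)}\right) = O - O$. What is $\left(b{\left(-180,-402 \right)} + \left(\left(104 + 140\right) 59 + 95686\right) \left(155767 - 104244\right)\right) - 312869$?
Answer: $5671442010$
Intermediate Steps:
$b{\left(L,O \right)} = -7$ ($b{\left(L,O \right)} = -7 + \frac{O - O}{6} = -7 + \frac{1}{6} \cdot 0 = -7 + 0 = -7$)
$\left(b{\left(-180,-402 \right)} + \left(\left(104 + 140\right) 59 + 95686\right) \left(155767 - 104244\right)\right) - 312869 = \left(-7 + \left(\left(104 + 140\right) 59 + 95686\right) \left(155767 - 104244\right)\right) - 312869 = \left(-7 + \left(244 \cdot 59 + 95686\right) 51523\right) - 312869 = \left(-7 + \left(14396 + 95686\right) 51523\right) - 312869 = \left(-7 + 110082 \cdot 51523\right) - 312869 = \left(-7 + 5671754886\right) - 312869 = 5671754879 - 312869 = 5671442010$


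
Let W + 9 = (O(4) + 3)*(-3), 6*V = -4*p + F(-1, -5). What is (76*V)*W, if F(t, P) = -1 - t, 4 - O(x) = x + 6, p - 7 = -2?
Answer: 0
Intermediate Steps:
p = 5 (p = 7 - 2 = 5)
O(x) = -2 - x (O(x) = 4 - (x + 6) = 4 - (6 + x) = 4 + (-6 - x) = -2 - x)
V = -10/3 (V = (-4*5 + (-1 - 1*(-1)))/6 = (-20 + (-1 + 1))/6 = (-20 + 0)/6 = (1/6)*(-20) = -10/3 ≈ -3.3333)
W = 0 (W = -9 + ((-2 - 1*4) + 3)*(-3) = -9 + ((-2 - 4) + 3)*(-3) = -9 + (-6 + 3)*(-3) = -9 - 3*(-3) = -9 + 9 = 0)
(76*V)*W = (76*(-10/3))*0 = -760/3*0 = 0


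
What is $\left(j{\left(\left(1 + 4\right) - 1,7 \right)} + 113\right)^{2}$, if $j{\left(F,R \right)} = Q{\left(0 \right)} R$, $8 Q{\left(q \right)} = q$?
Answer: $12769$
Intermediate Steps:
$Q{\left(q \right)} = \frac{q}{8}$
$j{\left(F,R \right)} = 0$ ($j{\left(F,R \right)} = \frac{1}{8} \cdot 0 R = 0 R = 0$)
$\left(j{\left(\left(1 + 4\right) - 1,7 \right)} + 113\right)^{2} = \left(0 + 113\right)^{2} = 113^{2} = 12769$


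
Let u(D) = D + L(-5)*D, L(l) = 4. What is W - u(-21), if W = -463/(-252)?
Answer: 26923/252 ≈ 106.84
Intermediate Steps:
W = 463/252 (W = -463*(-1/252) = 463/252 ≈ 1.8373)
u(D) = 5*D (u(D) = D + 4*D = 5*D)
W - u(-21) = 463/252 - 5*(-21) = 463/252 - 1*(-105) = 463/252 + 105 = 26923/252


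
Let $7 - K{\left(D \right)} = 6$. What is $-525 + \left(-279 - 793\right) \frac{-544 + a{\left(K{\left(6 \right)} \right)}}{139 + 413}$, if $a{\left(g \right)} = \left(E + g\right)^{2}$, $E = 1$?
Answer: $\frac{12045}{23} \approx 523.7$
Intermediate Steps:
$K{\left(D \right)} = 1$ ($K{\left(D \right)} = 7 - 6 = 1$)
$a{\left(g \right)} = \left(1 + g\right)^{2}$
$-525 + \left(-279 - 793\right) \frac{-544 + a{\left(K{\left(6 \right)} \right)}}{139 + 413} = -525 + \left(-279 - 793\right) \frac{-544 + \left(1 + 1\right)^{2}}{139 + 413} = -525 + \left(-279 - 793\right) \frac{-544 + 2^{2}}{552} = -525 - 1072 \left(-544 + 4\right) \frac{1}{552} = -525 - 1072 \left(\left(-540\right) \frac{1}{552}\right) = -525 - - \frac{24120}{23} = -525 + \frac{24120}{23} = \frac{12045}{23}$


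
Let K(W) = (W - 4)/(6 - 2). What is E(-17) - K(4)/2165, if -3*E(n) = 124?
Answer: -124/3 ≈ -41.333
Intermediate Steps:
E(n) = -124/3 (E(n) = -1/3*124 = -124/3)
K(W) = -1 + W/4 (K(W) = (-4 + W)/4 = (-4 + W)*(1/4) = -1 + W/4)
E(-17) - K(4)/2165 = -124/3 - (-1 + (1/4)*4)/2165 = -124/3 - (-1 + 1)/2165 = -124/3 - 0/2165 = -124/3 - 1*0 = -124/3 + 0 = -124/3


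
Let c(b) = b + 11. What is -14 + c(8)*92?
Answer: 1734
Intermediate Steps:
c(b) = 11 + b
-14 + c(8)*92 = -14 + (11 + 8)*92 = -14 + 19*92 = -14 + 1748 = 1734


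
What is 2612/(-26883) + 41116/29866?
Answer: 513655718/401443839 ≈ 1.2795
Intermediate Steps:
2612/(-26883) + 41116/29866 = 2612*(-1/26883) + 41116*(1/29866) = -2612/26883 + 20558/14933 = 513655718/401443839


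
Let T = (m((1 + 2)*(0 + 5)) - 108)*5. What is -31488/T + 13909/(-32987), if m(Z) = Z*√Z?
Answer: 4133428309/50635045 + 10496*√15/921 ≈ 125.77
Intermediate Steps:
m(Z) = Z^(3/2)
T = -540 + 75*√15 (T = (((1 + 2)*(0 + 5))^(3/2) - 108)*5 = ((3*5)^(3/2) - 108)*5 = (15^(3/2) - 108)*5 = (15*√15 - 108)*5 = (-108 + 15*√15)*5 = -540 + 75*√15 ≈ -249.53)
-31488/T + 13909/(-32987) = -31488/(-540 + 75*√15) + 13909/(-32987) = -31488/(-540 + 75*√15) + 13909*(-1/32987) = -31488/(-540 + 75*√15) - 13909/32987 = -13909/32987 - 31488/(-540 + 75*√15)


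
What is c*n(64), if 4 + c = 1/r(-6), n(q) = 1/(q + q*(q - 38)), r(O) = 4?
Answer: -5/2304 ≈ -0.0021701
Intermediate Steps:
n(q) = 1/(q + q*(-38 + q))
c = -15/4 (c = -4 + 1/4 = -4 + ¼ = -15/4 ≈ -3.7500)
c*n(64) = -15/(4*64*(-37 + 64)) = -15/(256*27) = -15/4*1/1728 = -5/2304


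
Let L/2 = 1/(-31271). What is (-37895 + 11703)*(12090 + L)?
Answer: -9902314834496/31271 ≈ -3.1666e+8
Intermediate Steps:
L = -2/31271 (L = 2/(-31271) = 2*(-1/31271) = -2/31271 ≈ -6.3957e-5)
(-37895 + 11703)*(12090 + L) = (-37895 + 11703)*(12090 - 2/31271) = -26192*378066388/31271 = -9902314834496/31271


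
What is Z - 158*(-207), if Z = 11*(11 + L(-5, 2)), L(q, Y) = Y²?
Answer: 32871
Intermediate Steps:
Z = 165 (Z = 11*(11 + 2²) = 11*(11 + 4) = 11*15 = 165)
Z - 158*(-207) = 165 - 158*(-207) = 165 + 32706 = 32871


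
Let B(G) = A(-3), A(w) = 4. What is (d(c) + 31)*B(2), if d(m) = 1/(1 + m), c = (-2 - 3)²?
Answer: 1614/13 ≈ 124.15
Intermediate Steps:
c = 25 (c = (-5)² = 25)
B(G) = 4
(d(c) + 31)*B(2) = (1/(1 + 25) + 31)*4 = (1/26 + 31)*4 = (807/26)*4 = 1614/13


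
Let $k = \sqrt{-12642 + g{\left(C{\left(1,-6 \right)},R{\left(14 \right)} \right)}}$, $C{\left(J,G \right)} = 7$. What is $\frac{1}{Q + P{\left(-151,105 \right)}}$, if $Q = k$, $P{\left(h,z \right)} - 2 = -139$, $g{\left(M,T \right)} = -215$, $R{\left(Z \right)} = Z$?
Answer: $- \frac{137}{31626} - \frac{i \sqrt{12857}}{31626} \approx -0.0043319 - 0.0035853 i$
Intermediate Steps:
$P{\left(h,z \right)} = -137$ ($P{\left(h,z \right)} = 2 - 139 = -137$)
$k = i \sqrt{12857}$ ($k = \sqrt{-12642 - 215} = \sqrt{-12857} = i \sqrt{12857} \approx 113.39 i$)
$Q = i \sqrt{12857} \approx 113.39 i$
$\frac{1}{Q + P{\left(-151,105 \right)}} = \frac{1}{i \sqrt{12857} - 137} = \frac{1}{-137 + i \sqrt{12857}}$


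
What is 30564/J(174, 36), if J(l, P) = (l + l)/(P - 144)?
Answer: -275076/29 ≈ -9485.4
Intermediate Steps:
J(l, P) = 2*l/(-144 + P) (J(l, P) = (2*l)/(-144 + P) = 2*l/(-144 + P))
30564/J(174, 36) = 30564/((2*174/(-144 + 36))) = 30564/((2*174/(-108))) = 30564/((2*174*(-1/108))) = 30564/(-29/9) = 30564*(-9/29) = -275076/29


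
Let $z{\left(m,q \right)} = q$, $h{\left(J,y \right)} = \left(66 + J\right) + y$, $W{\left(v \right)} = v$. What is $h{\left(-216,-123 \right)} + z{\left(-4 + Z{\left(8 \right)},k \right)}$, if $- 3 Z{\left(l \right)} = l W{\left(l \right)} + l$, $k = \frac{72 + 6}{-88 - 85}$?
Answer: $- \frac{47307}{173} \approx -273.45$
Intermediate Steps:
$h{\left(J,y \right)} = 66 + J + y$
$k = - \frac{78}{173}$ ($k = \frac{78}{-173} = 78 \left(- \frac{1}{173}\right) = - \frac{78}{173} \approx -0.45087$)
$Z{\left(l \right)} = - \frac{l}{3} - \frac{l^{2}}{3}$ ($Z{\left(l \right)} = - \frac{l l + l}{3} = - \frac{l^{2} + l}{3} = - \frac{l + l^{2}}{3} = - \frac{l}{3} - \frac{l^{2}}{3}$)
$h{\left(-216,-123 \right)} + z{\left(-4 + Z{\left(8 \right)},k \right)} = \left(66 - 216 - 123\right) - \frac{78}{173} = -273 - \frac{78}{173} = - \frac{47307}{173}$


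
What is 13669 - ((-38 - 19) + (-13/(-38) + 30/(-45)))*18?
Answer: 279316/19 ≈ 14701.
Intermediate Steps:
13669 - ((-38 - 19) + (-13/(-38) + 30/(-45)))*18 = 13669 - (-57 + (-13*(-1/38) + 30*(-1/45)))*18 = 13669 - (-57 + (13/38 - 2/3))*18 = 13669 - (-57 - 37/114)*18 = 13669 - (-6535)*18/114 = 13669 - 1*(-19605/19) = 13669 + 19605/19 = 279316/19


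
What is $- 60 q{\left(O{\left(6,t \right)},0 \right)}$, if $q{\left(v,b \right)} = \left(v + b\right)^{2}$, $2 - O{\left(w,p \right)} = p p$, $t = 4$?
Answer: $-11760$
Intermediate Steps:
$O{\left(w,p \right)} = 2 - p^{2}$ ($O{\left(w,p \right)} = 2 - p p = 2 - p^{2}$)
$q{\left(v,b \right)} = \left(b + v\right)^{2}$
$- 60 q{\left(O{\left(6,t \right)},0 \right)} = - 60 \left(0 + \left(2 - 4^{2}\right)\right)^{2} = - 60 \left(0 + \left(2 - 16\right)\right)^{2} = - 60 \left(0 - 14\right)^{2} = - 60 \left(-14\right)^{2} = \left(-60\right) 196 = -11760$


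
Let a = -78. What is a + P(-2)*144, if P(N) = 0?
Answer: -78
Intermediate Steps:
a + P(-2)*144 = -78 + 0*144 = -78 + 0 = -78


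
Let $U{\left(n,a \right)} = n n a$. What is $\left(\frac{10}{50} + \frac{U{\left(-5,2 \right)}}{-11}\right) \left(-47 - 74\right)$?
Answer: $\frac{2629}{5} \approx 525.8$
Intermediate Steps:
$U{\left(n,a \right)} = a n^{2}$ ($U{\left(n,a \right)} = n^{2} a = a n^{2}$)
$\left(\frac{10}{50} + \frac{U{\left(-5,2 \right)}}{-11}\right) \left(-47 - 74\right) = \left(\frac{10}{50} + \frac{2 \left(-5\right)^{2}}{-11}\right) \left(-47 - 74\right) = \left(10 \cdot \frac{1}{50} + 2 \cdot 25 \left(- \frac{1}{11}\right)\right) \left(-121\right) = \left(\frac{1}{5} + 50 \left(- \frac{1}{11}\right)\right) \left(-121\right) = \left(\frac{1}{5} - \frac{50}{11}\right) \left(-121\right) = \left(- \frac{239}{55}\right) \left(-121\right) = \frac{2629}{5}$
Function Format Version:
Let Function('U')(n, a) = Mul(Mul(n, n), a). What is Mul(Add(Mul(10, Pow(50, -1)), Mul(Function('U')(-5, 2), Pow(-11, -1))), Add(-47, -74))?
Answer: Rational(2629, 5) ≈ 525.80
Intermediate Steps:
Function('U')(n, a) = Mul(a, Pow(n, 2)) (Function('U')(n, a) = Mul(Pow(n, 2), a) = Mul(a, Pow(n, 2)))
Mul(Add(Mul(10, Pow(50, -1)), Mul(Function('U')(-5, 2), Pow(-11, -1))), Add(-47, -74)) = Mul(Add(Mul(10, Pow(50, -1)), Mul(Mul(2, Pow(-5, 2)), Pow(-11, -1))), Add(-47, -74)) = Mul(Add(Mul(10, Rational(1, 50)), Mul(Mul(2, 25), Rational(-1, 11))), -121) = Mul(Add(Rational(1, 5), Mul(50, Rational(-1, 11))), -121) = Mul(Add(Rational(1, 5), Rational(-50, 11)), -121) = Mul(Rational(-239, 55), -121) = Rational(2629, 5)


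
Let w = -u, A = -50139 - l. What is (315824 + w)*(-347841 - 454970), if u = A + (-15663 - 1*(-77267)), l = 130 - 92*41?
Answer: -241418915487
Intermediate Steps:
l = -3642 (l = 130 - 3772 = -3642)
A = -46497 (A = -50139 - 1*(-3642) = -50139 + 3642 = -46497)
u = 15107 (u = -46497 + (-15663 - 1*(-77267)) = -46497 + (-15663 + 77267) = -46497 + 61604 = 15107)
w = -15107 (w = -1*15107 = -15107)
(315824 + w)*(-347841 - 454970) = (315824 - 15107)*(-347841 - 454970) = 300717*(-802811) = -241418915487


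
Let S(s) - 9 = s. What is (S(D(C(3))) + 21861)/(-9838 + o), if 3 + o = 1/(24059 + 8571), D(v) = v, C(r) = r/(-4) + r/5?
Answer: -1427226411/642223658 ≈ -2.2223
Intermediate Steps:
C(r) = -r/20 (C(r) = r*(-¼) + r*(⅕) = -r/4 + r/5 = -r/20)
S(s) = 9 + s
o = -97889/32630 (o = -3 + 1/(24059 + 8571) = -3 + 1/32630 = -97889/32630 ≈ -3.0000)
(S(D(C(3))) + 21861)/(-9838 + o) = ((9 - 1/20*3) + 21861)/(-9838 - 97889/32630) = ((9 - 3/20) + 21861)/(-321111829/32630) = (177/20 + 21861)*(-32630/321111829) = (437397/20)*(-32630/321111829) = -1427226411/642223658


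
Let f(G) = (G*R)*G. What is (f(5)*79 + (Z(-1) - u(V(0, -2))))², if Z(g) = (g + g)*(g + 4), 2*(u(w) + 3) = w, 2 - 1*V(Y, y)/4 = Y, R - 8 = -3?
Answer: 97377424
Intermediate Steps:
R = 5 (R = 8 - 3 = 5)
V(Y, y) = 8 - 4*Y
u(w) = -3 + w/2
Z(g) = 2*g*(4 + g) (Z(g) = (2*g)*(4 + g) = 2*g*(4 + g))
f(G) = 5*G² (f(G) = (G*5)*G = (5*G)*G = 5*G²)
(f(5)*79 + (Z(-1) - u(V(0, -2))))² = ((5*5²)*79 + (2*(-1)*(4 - 1) - (-3 + (8 - 4*0)/2)))² = ((5*25)*79 + (2*(-1)*3 - (-3 + (8 + 0)/2)))² = (125*79 + (-6 - (-3 + (½)*8)))² = (9875 + (-6 - (-3 + 4)))² = (9875 + (-6 - 1*1))² = (9875 + (-6 - 1))² = (9875 - 7)² = 9868² = 97377424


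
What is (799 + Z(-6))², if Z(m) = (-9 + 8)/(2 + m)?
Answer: 10220809/16 ≈ 6.3880e+5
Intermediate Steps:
Z(m) = -1/(2 + m)
(799 + Z(-6))² = (799 - 1/(2 - 6))² = (799 - 1/(-4))² = (799 - 1*(-¼))² = (799 + ¼)² = (3197/4)² = 10220809/16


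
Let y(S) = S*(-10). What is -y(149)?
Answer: 1490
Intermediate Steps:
y(S) = -10*S
-y(149) = -(-10)*149 = -1*(-1490) = 1490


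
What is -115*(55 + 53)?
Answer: -12420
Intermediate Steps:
-115*(55 + 53) = -115*108 = -12420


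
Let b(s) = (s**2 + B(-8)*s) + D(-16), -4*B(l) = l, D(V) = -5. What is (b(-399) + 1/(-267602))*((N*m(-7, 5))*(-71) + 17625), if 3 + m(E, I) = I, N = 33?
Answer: 548453435817705/267602 ≈ 2.0495e+9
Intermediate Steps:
m(E, I) = -3 + I
B(l) = -l/4
b(s) = -5 + s**2 + 2*s (b(s) = (s**2 + (-1/4*(-8))*s) - 5 = (s**2 + 2*s) - 5 = -5 + s**2 + 2*s)
(b(-399) + 1/(-267602))*((N*m(-7, 5))*(-71) + 17625) = ((-5 + (-399)**2 + 2*(-399)) + 1/(-267602))*((33*(-3 + 5))*(-71) + 17625) = ((-5 + 159201 - 798) - 1/267602)*((33*2)*(-71) + 17625) = (158398 - 1/267602)*(66*(-71) + 17625) = 42387621595*(-4686 + 17625)/267602 = (42387621595/267602)*12939 = 548453435817705/267602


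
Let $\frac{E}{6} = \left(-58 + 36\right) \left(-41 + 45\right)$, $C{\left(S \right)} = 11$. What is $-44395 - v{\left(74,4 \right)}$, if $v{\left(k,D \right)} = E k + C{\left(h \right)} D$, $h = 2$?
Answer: $-5367$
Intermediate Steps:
$E = -528$ ($E = 6 \left(-58 + 36\right) \left(-41 + 45\right) = 6 \left(\left(-22\right) 4\right) = 6 \left(-88\right) = -528$)
$v{\left(k,D \right)} = - 528 k + 11 D$
$-44395 - v{\left(74,4 \right)} = -44395 - \left(\left(-528\right) 74 + 11 \cdot 4\right) = -44395 - \left(-39072 + 44\right) = -44395 - -39028 = -44395 + 39028 = -5367$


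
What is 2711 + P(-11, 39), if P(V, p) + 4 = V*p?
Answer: 2278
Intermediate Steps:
P(V, p) = -4 + V*p
2711 + P(-11, 39) = 2711 + (-4 - 11*39) = 2711 + (-4 - 429) = 2711 - 433 = 2278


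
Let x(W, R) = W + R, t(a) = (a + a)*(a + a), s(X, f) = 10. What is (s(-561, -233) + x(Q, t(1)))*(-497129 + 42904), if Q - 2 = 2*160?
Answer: -152619600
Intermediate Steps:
Q = 322 (Q = 2 + 2*160 = 2 + 320 = 322)
t(a) = 4*a**2 (t(a) = (2*a)*(2*a) = 4*a**2)
x(W, R) = R + W
(s(-561, -233) + x(Q, t(1)))*(-497129 + 42904) = (10 + (4*1**2 + 322))*(-497129 + 42904) = (10 + (4*1 + 322))*(-454225) = (10 + (4 + 322))*(-454225) = (10 + 326)*(-454225) = 336*(-454225) = -152619600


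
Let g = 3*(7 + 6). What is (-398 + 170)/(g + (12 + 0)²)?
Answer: -76/61 ≈ -1.2459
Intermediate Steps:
g = 39 (g = 3*13 = 39)
(-398 + 170)/(g + (12 + 0)²) = (-398 + 170)/(39 + (12 + 0)²) = -228/(39 + 12²) = -228/(39 + 144) = -228/183 = -228*1/183 = -76/61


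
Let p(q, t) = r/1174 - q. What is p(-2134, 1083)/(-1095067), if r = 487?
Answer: -2505803/1285608658 ≈ -0.0019491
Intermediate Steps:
p(q, t) = 487/1174 - q
p(-2134, 1083)/(-1095067) = (487/1174 - 1*(-2134))/(-1095067) = (487/1174 + 2134)*(-1/1095067) = (2505803/1174)*(-1/1095067) = -2505803/1285608658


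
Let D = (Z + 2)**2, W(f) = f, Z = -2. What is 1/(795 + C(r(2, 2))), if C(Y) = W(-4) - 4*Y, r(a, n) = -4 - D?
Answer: 1/807 ≈ 0.0012392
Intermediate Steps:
D = 0 (D = (-2 + 2)**2 = 0**2 = 0)
r(a, n) = -4 (r(a, n) = -4 - 1*0 = -4 + 0 = -4)
C(Y) = -4 - 4*Y
1/(795 + C(r(2, 2))) = 1/(795 + (-4 - 4*(-4))) = 1/(795 + (-4 + 16)) = 1/(795 + 12) = 1/807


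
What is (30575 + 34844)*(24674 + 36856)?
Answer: 4025231070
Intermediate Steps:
(30575 + 34844)*(24674 + 36856) = 65419*61530 = 4025231070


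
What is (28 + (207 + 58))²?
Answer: 85849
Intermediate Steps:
(28 + (207 + 58))² = (28 + 265)² = 293² = 85849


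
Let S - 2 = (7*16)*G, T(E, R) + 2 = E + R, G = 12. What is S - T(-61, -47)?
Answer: 1456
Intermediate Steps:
T(E, R) = -2 + E + R (T(E, R) = -2 + (E + R) = -2 + E + R)
S = 1346 (S = 2 + (7*16)*12 = 2 + 112*12 = 2 + 1344 = 1346)
S - T(-61, -47) = 1346 - (-2 - 61 - 47) = 1346 - 1*(-110) = 1346 + 110 = 1456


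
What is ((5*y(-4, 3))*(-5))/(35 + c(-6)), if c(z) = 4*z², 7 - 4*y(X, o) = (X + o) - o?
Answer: -275/716 ≈ -0.38408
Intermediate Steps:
y(X, o) = 7/4 - X/4 (y(X, o) = 7/4 - ((X + o) - o)/4 = 7/4 - X/4)
((5*y(-4, 3))*(-5))/(35 + c(-6)) = ((5*(7/4 - ¼*(-4)))*(-5))/(35 + 4*(-6)²) = ((5*(7/4 + 1))*(-5))/(35 + 4*36) = ((5*(11/4))*(-5))/(35 + 144) = ((55/4)*(-5))/179 = -275/4*1/179 = -275/716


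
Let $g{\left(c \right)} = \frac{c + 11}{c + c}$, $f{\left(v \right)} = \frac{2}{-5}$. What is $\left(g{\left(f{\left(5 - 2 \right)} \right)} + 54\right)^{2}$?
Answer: $\frac{26569}{16} \approx 1660.6$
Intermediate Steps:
$f{\left(v \right)} = - \frac{2}{5}$ ($f{\left(v \right)} = 2 \left(- \frac{1}{5}\right) = - \frac{2}{5}$)
$g{\left(c \right)} = \frac{11 + c}{2 c}$
$\left(g{\left(f{\left(5 - 2 \right)} \right)} + 54\right)^{2} = \left(\frac{11 - \frac{2}{5}}{2 \left(- \frac{2}{5}\right)} + 54\right)^{2} = \left(\frac{1}{2} \left(- \frac{5}{2}\right) \frac{53}{5} + 54\right)^{2} = \left(- \frac{53}{4} + 54\right)^{2} = \left(\frac{163}{4}\right)^{2} = \frac{26569}{16}$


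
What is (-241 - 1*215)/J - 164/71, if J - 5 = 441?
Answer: -52760/15833 ≈ -3.3323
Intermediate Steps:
J = 446 (J = 5 + 441 = 446)
(-241 - 1*215)/J - 164/71 = (-241 - 1*215)/446 - 164/71 = (-241 - 215)*(1/446) - 164*1/71 = -456*1/446 - 164/71 = -228/223 - 164/71 = -52760/15833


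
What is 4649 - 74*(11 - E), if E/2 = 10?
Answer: 5315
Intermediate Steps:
E = 20 (E = 2*10 = 20)
4649 - 74*(11 - E) = 4649 - 74*(11 - 1*20) = 4649 - 74*(11 - 20) = 4649 - 74*(-9) = 4649 - 1*(-666) = 4649 + 666 = 5315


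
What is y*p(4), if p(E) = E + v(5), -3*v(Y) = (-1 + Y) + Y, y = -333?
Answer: -333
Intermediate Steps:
v(Y) = ⅓ - 2*Y/3 (v(Y) = -((-1 + Y) + Y)/3 = -(-1 + 2*Y)/3 = ⅓ - 2*Y/3)
p(E) = -3 + E (p(E) = E + (⅓ - ⅔*5) = E + (⅓ - 10/3) = E - 3 = -3 + E)
y*p(4) = -333*(-3 + 4) = -333*1 = -333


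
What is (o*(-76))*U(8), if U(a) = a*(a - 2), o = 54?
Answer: -196992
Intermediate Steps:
U(a) = a*(-2 + a)
(o*(-76))*U(8) = (54*(-76))*(8*(-2 + 8)) = -32832*6 = -4104*48 = -196992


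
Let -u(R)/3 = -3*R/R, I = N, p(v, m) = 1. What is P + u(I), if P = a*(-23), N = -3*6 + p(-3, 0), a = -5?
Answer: 124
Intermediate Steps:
N = -17 (N = -3*6 + 1 = -18 + 1 = -17)
I = -17
P = 115 (P = -5*(-23) = 115)
u(R) = 9 (u(R) = -(-9)*R/R = -(-9) = -3*(-3) = 9)
P + u(I) = 115 + 9 = 124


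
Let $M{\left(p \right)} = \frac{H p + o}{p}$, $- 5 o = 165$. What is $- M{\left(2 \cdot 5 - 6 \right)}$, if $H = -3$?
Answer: $\frac{45}{4} \approx 11.25$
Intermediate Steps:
$o = -33$ ($o = \left(- \frac{1}{5}\right) 165 = -33$)
$M{\left(p \right)} = \frac{-33 - 3 p}{p}$ ($M{\left(p \right)} = \frac{- 3 p - 33}{p} = \frac{-33 - 3 p}{p}$)
$- M{\left(2 \cdot 5 - 6 \right)} = - (-3 - \frac{33}{2 \cdot 5 - 6}) = - (-3 - \frac{33}{10 - 6}) = - (-3 - \frac{33}{4}) = \left(-1\right) \left(- \frac{45}{4}\right) = \frac{45}{4}$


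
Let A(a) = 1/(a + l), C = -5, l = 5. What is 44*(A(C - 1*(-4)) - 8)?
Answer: -341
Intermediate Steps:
A(a) = 1/(5 + a) (A(a) = 1/(a + 5) = 1/(5 + a))
44*(A(C - 1*(-4)) - 8) = 44*(1/(5 + (-5 - 1*(-4))) - 8) = 44*(1/(5 + (-5 + 4)) - 8) = 44*(1/(5 - 1) - 8) = 44*(1/4 - 8) = 44*(¼ - 8) = 44*(-31/4) = -341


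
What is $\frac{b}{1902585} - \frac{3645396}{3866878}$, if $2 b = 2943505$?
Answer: $- \frac{248917676993}{1471412815926} \approx -0.16917$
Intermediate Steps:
$b = \frac{2943505}{2}$ ($b = \frac{1}{2} \cdot 2943505 = \frac{2943505}{2} \approx 1.4718 \cdot 10^{6}$)
$\frac{b}{1902585} - \frac{3645396}{3866878} = \frac{2943505}{2 \cdot 1902585} - \frac{3645396}{3866878} = \frac{2943505}{2} \cdot \frac{1}{1902585} - \frac{1822698}{1933439} = \frac{588701}{761034} - \frac{1822698}{1933439} = - \frac{248917676993}{1471412815926}$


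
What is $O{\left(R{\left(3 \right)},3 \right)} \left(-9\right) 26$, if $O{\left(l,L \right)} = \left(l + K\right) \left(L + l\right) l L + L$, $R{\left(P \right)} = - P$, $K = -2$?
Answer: $-702$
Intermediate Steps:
$O{\left(l,L \right)} = L + L l \left(-2 + l\right) \left(L + l\right)$ ($O{\left(l,L \right)} = \left(l - 2\right) \left(L + l\right) l L + L = \left(-2 + l\right) \left(L + l\right) l L + L = l \left(-2 + l\right) \left(L + l\right) L + L = L l \left(-2 + l\right) \left(L + l\right) + L = L + L l \left(-2 + l\right) \left(L + l\right)$)
$O{\left(R{\left(3 \right)},3 \right)} \left(-9\right) 26 = 3 \left(1 + \left(\left(-1\right) 3\right)^{3} - 2 \left(\left(-1\right) 3\right)^{2} + 3 \left(\left(-1\right) 3\right)^{2} - 6 \left(\left(-1\right) 3\right)\right) \left(-9\right) 26 = 3 \left(1 + \left(-3\right)^{3} - 2 \left(-3\right)^{2} + 3 \left(-3\right)^{2} - 6 \left(-3\right)\right) \left(-9\right) 26 = 3 \left(1 - 27 - 18 + 3 \cdot 9 + 18\right) \left(-9\right) 26 = 3 \left(1 - 27 - 18 + 27 + 18\right) \left(-9\right) 26 = 3 \cdot 1 \left(-9\right) 26 = 3 \left(-9\right) 26 = \left(-27\right) 26 = -702$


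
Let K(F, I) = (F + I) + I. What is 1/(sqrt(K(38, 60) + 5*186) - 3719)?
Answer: -3719/13829873 - 8*sqrt(17)/13829873 ≈ -0.00027130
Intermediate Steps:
K(F, I) = F + 2*I
1/(sqrt(K(38, 60) + 5*186) - 3719) = 1/(sqrt((38 + 2*60) + 5*186) - 3719) = 1/(sqrt((38 + 120) + 930) - 3719) = 1/(sqrt(158 + 930) - 3719) = 1/(sqrt(1088) - 3719) = 1/(8*sqrt(17) - 3719) = 1/(-3719 + 8*sqrt(17))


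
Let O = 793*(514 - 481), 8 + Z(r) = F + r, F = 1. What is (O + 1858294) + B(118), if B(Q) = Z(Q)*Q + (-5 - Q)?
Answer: 1897438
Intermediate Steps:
Z(r) = -7 + r (Z(r) = -8 + (1 + r) = -7 + r)
B(Q) = -5 - Q + Q*(-7 + Q) (B(Q) = (-7 + Q)*Q + (-5 - Q) = Q*(-7 + Q) + (-5 - Q) = -5 - Q + Q*(-7 + Q))
O = 26169 (O = 793*33 = 26169)
(O + 1858294) + B(118) = (26169 + 1858294) + (-5 - 1*118 + 118*(-7 + 118)) = 1884463 + (-5 - 118 + 118*111) = 1884463 + (-5 - 118 + 13098) = 1884463 + 12975 = 1897438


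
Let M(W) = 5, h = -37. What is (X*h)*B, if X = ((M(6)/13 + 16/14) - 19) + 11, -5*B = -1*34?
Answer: 740962/455 ≈ 1628.5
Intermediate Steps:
B = 34/5 (B = -(-1)*34/5 = -⅕*(-34) = 34/5 ≈ 6.8000)
X = -589/91 (X = ((5/13 + 16/14) - 19) + 11 = ((5*(1/13) + 16*(1/14)) - 19) + 11 = ((5/13 + 8/7) - 19) + 11 = (139/91 - 19) + 11 = -1590/91 + 11 = -589/91 ≈ -6.4725)
(X*h)*B = -589/91*(-37)*(34/5) = (21793/91)*(34/5) = 740962/455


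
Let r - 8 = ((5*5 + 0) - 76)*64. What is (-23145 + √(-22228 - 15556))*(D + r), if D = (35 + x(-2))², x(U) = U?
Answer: 50155215 - 4334*I*√9446 ≈ 5.0155e+7 - 4.2122e+5*I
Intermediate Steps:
D = 1089 (D = (35 - 2)² = 33² = 1089)
r = -3256 (r = 8 + ((5*5 + 0) - 76)*64 = 8 + ((25 + 0) - 76)*64 = 8 + (25 - 76)*64 = 8 - 51*64 = 8 - 3264 = -3256)
(-23145 + √(-22228 - 15556))*(D + r) = (-23145 + √(-22228 - 15556))*(1089 - 3256) = (-23145 + √(-37784))*(-2167) = (-23145 + 2*I*√9446)*(-2167) = 50155215 - 4334*I*√9446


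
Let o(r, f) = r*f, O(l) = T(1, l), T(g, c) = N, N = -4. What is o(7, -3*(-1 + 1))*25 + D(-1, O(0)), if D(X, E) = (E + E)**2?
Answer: 64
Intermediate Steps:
T(g, c) = -4
O(l) = -4
o(r, f) = f*r
D(X, E) = 4*E**2 (D(X, E) = (2*E)**2 = 4*E**2)
o(7, -3*(-1 + 1))*25 + D(-1, O(0)) = (-3*(-1 + 1)*7)*25 + 4*(-4)**2 = (-3*0*7)*25 + 4*16 = (0*7)*25 + 64 = 0*25 + 64 = 0 + 64 = 64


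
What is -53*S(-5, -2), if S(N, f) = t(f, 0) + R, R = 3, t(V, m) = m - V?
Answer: -265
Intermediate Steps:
S(N, f) = 3 - f (S(N, f) = (0 - f) + 3 = -f + 3 = 3 - f)
-53*S(-5, -2) = -53*(3 - 1*(-2)) = -53*(3 + 2) = -53*5 = -265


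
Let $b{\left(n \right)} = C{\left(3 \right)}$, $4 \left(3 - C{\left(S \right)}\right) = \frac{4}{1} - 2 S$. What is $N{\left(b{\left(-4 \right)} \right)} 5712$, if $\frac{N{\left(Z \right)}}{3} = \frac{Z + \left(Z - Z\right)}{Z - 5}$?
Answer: $-39984$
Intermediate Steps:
$C{\left(S \right)} = 2 + \frac{S}{2}$ ($C{\left(S \right)} = 3 - \frac{\frac{4}{1} - 2 S}{4} = 3 - \frac{4 \cdot 1 - 2 S}{4} = 3 - \frac{4 - 2 S}{4} = 3 + \left(-1 + \frac{S}{2}\right) = 2 + \frac{S}{2}$)
$b{\left(n \right)} = \frac{7}{2}$ ($b{\left(n \right)} = 2 + \frac{1}{2} \cdot 3 = 2 + \frac{3}{2} = \frac{7}{2}$)
$N{\left(Z \right)} = \frac{3 Z}{-5 + Z}$ ($N{\left(Z \right)} = 3 \frac{Z + \left(Z - Z\right)}{Z - 5} = 3 \frac{Z + 0}{-5 + Z} = 3 \frac{Z}{-5 + Z} = \frac{3 Z}{-5 + Z}$)
$N{\left(b{\left(-4 \right)} \right)} 5712 = 3 \cdot \frac{7}{2} \frac{1}{-5 + \frac{7}{2}} \cdot 5712 = 3 \cdot \frac{7}{2} \frac{1}{- \frac{3}{2}} \cdot 5712 = 3 \cdot \frac{7}{2} \left(- \frac{2}{3}\right) 5712 = \left(-7\right) 5712 = -39984$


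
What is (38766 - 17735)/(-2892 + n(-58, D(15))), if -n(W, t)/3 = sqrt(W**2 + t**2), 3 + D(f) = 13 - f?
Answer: -20273884/2777721 + 21031*sqrt(3389)/2777721 ≈ -6.8580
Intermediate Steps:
D(f) = 10 - f (D(f) = -3 + (13 - f) = 10 - f)
n(W, t) = -3*sqrt(W**2 + t**2)
(38766 - 17735)/(-2892 + n(-58, D(15))) = (38766 - 17735)/(-2892 - 3*sqrt((-58)**2 + (10 - 1*15)**2)) = 21031/(-2892 - 3*sqrt(3364 + (10 - 15)**2)) = 21031/(-2892 - 3*sqrt(3364 + (-5)**2)) = 21031/(-2892 - 3*sqrt(3364 + 25)) = 21031/(-2892 - 3*sqrt(3389))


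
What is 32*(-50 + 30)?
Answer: -640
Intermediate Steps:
32*(-50 + 30) = 32*(-20) = -640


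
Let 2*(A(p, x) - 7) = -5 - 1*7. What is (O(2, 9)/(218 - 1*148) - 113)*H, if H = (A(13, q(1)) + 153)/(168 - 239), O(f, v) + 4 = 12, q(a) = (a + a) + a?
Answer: 86922/355 ≈ 244.85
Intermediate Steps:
q(a) = 3*a (q(a) = 2*a + a = 3*a)
O(f, v) = 8 (O(f, v) = -4 + 12 = 8)
A(p, x) = 1 (A(p, x) = 7 + (-5 - 1*7)/2 = 7 + (-5 - 7)/2 = 7 + (½)*(-12) = 7 - 6 = 1)
H = -154/71 (H = (1 + 153)/(168 - 239) = 154/(-71) = 154*(-1/71) = -154/71 ≈ -2.1690)
(O(2, 9)/(218 - 1*148) - 113)*H = (8/(218 - 1*148) - 113)*(-154/71) = (8/(218 - 148) - 113)*(-154/71) = (8/70 - 113)*(-154/71) = (8*(1/70) - 113)*(-154/71) = (4/35 - 113)*(-154/71) = -3951/35*(-154/71) = 86922/355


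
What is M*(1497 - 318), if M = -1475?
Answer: -1739025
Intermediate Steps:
M*(1497 - 318) = -1475*(1497 - 318) = -1475*1179 = -1739025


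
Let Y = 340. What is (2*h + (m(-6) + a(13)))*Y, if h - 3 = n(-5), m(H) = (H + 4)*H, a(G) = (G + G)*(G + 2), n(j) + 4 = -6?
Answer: 131920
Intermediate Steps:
n(j) = -10 (n(j) = -4 - 6 = -10)
a(G) = 2*G*(2 + G) (a(G) = (2*G)*(2 + G) = 2*G*(2 + G))
m(H) = H*(4 + H) (m(H) = (4 + H)*H = H*(4 + H))
h = -7 (h = 3 - 10 = -7)
(2*h + (m(-6) + a(13)))*Y = (2*(-7) + (-6*(4 - 6) + 2*13*(2 + 13)))*340 = (-14 + (-6*(-2) + 2*13*15))*340 = (-14 + (12 + 390))*340 = (-14 + 402)*340 = 388*340 = 131920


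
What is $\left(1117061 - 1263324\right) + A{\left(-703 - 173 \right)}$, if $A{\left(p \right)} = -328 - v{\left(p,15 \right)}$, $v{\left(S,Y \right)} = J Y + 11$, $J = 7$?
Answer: $-146707$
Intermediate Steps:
$v{\left(S,Y \right)} = 11 + 7 Y$ ($v{\left(S,Y \right)} = 7 Y + 11 = 11 + 7 Y$)
$A{\left(p \right)} = -444$ ($A{\left(p \right)} = -328 - \left(11 + 7 \cdot 15\right) = -328 - \left(11 + 105\right) = -328 - 116 = -444$)
$\left(1117061 - 1263324\right) + A{\left(-703 - 173 \right)} = \left(1117061 - 1263324\right) - 444 = -146263 - 444 = -146707$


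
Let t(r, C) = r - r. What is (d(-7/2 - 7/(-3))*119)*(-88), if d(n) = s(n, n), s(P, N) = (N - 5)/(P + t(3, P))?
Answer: -55352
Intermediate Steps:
t(r, C) = 0
s(P, N) = (-5 + N)/P (s(P, N) = (N - 5)/(P + 0) = (-5 + N)/P)
d(n) = (-5 + n)/n
(d(-7/2 - 7/(-3))*119)*(-88) = (((-5 + (-7/2 - 7/(-3)))/(-7/2 - 7/(-3)))*119)*(-88) = (((-5 + (-7*½ - 7*(-⅓)))/(-7*½ - 7*(-⅓)))*119)*(-88) = (((-5 + (-7/2 + 7/3))/(-7/2 + 7/3))*119)*(-88) = (((-5 - 7/6)/(-7/6))*119)*(-88) = (-6/7*(-37/6)*119)*(-88) = ((37/7)*119)*(-88) = 629*(-88) = -55352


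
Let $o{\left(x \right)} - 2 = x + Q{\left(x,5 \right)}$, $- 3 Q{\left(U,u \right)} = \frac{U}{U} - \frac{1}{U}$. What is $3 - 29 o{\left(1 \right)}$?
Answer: $-84$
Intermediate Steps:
$Q{\left(U,u \right)} = - \frac{1}{3} + \frac{1}{3 U}$ ($Q{\left(U,u \right)} = - \frac{\frac{U}{U} - \frac{1}{U}}{3} = - \frac{1 - \frac{1}{U}}{3} = - \frac{1}{3} + \frac{1}{3 U}$)
$o{\left(x \right)} = 2 + x + \frac{1 - x}{3 x}$ ($o{\left(x \right)} = 2 + \left(x + \frac{1 - x}{3 x}\right) = 2 + x + \frac{1 - x}{3 x}$)
$3 - 29 o{\left(1 \right)} = 3 - 29 \left(\frac{5}{3} + 1 + \frac{1}{3 \cdot 1}\right) = 3 - 29 \left(\frac{5}{3} + 1 + \frac{1}{3} \cdot 1\right) = 3 - 29 \left(\frac{5}{3} + 1 + \frac{1}{3}\right) = 3 - 87 = -84$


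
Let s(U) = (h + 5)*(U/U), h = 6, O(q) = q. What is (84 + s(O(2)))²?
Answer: 9025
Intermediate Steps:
s(U) = 11 (s(U) = (6 + 5)*(U/U) = 11*1 = 11)
(84 + s(O(2)))² = (84 + 11)² = 95² = 9025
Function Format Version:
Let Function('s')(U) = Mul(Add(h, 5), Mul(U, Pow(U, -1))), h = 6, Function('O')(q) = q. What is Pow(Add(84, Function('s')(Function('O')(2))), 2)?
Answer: 9025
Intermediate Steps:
Function('s')(U) = 11 (Function('s')(U) = Mul(Add(6, 5), Mul(U, Pow(U, -1))) = Mul(11, 1) = 11)
Pow(Add(84, Function('s')(Function('O')(2))), 2) = Pow(Add(84, 11), 2) = Pow(95, 2) = 9025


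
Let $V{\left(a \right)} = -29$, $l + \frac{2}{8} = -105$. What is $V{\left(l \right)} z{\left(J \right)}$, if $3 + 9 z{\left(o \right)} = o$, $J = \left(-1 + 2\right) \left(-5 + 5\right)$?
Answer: $\frac{29}{3} \approx 9.6667$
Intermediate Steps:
$J = 0$ ($J = 1 \cdot 0 = 0$)
$z{\left(o \right)} = - \frac{1}{3} + \frac{o}{9}$
$l = - \frac{421}{4}$ ($l = - \frac{1}{4} - 105 = - \frac{421}{4} \approx -105.25$)
$V{\left(l \right)} z{\left(J \right)} = - 29 \left(- \frac{1}{3} + \frac{1}{9} \cdot 0\right) = - 29 \left(- \frac{1}{3} + 0\right) = \left(-29\right) \left(- \frac{1}{3}\right) = \frac{29}{3}$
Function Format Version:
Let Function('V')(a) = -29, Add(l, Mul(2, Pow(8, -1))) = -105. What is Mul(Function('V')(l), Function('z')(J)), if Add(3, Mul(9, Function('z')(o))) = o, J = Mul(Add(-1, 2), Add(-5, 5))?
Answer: Rational(29, 3) ≈ 9.6667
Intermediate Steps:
J = 0 (J = Mul(1, 0) = 0)
Function('z')(o) = Add(Rational(-1, 3), Mul(Rational(1, 9), o))
l = Rational(-421, 4) (l = Add(Rational(-1, 4), -105) = Rational(-421, 4) ≈ -105.25)
Mul(Function('V')(l), Function('z')(J)) = Mul(-29, Add(Rational(-1, 3), Mul(Rational(1, 9), 0))) = Mul(-29, Add(Rational(-1, 3), 0)) = Mul(-29, Rational(-1, 3)) = Rational(29, 3)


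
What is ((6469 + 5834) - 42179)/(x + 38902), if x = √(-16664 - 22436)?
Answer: -20754217/27025084 + 5335*I*√391/27025084 ≈ -0.76796 + 0.0039035*I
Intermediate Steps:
x = 10*I*√391 (x = √(-39100) = 10*I*√391 ≈ 197.74*I)
((6469 + 5834) - 42179)/(x + 38902) = ((6469 + 5834) - 42179)/(10*I*√391 + 38902) = (12303 - 42179)/(38902 + 10*I*√391) = -29876/(38902 + 10*I*√391)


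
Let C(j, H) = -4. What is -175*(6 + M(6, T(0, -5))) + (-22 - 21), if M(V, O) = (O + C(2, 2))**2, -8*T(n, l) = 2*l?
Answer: -38663/16 ≈ -2416.4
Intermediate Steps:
T(n, l) = -l/4
M(V, O) = (-4 + O)**2 (M(V, O) = (O - 4)**2 = (-4 + O)**2)
-175*(6 + M(6, T(0, -5))) + (-22 - 21) = -175*(6 + (-4 - 1/4*(-5))**2) + (-22 - 21) = -175*(6 + (-4 + 5/4)**2) - 43 = -175*(6 + (-11/4)**2) - 43 = -175*(6 + 121/16) - 43 = -175*217/16 - 43 = -25*1519/16 - 43 = -37975/16 - 43 = -38663/16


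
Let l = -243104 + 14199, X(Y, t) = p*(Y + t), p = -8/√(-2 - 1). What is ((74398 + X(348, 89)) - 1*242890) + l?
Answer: -397397 + 3496*I*√3/3 ≈ -3.974e+5 + 2018.4*I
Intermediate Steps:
p = 8*I*√3/3 (p = -8*(-I*√3/3) = -(-8)*I*√3/3 = 8*I*√3/3 ≈ 4.6188*I)
X(Y, t) = 8*I*√3*(Y + t)/3 (X(Y, t) = (8*I*√3/3)*(Y + t) = 8*I*√3*(Y + t)/3)
l = -228905
((74398 + X(348, 89)) - 1*242890) + l = ((74398 + 8*I*√3*(348 + 89)/3) - 1*242890) - 228905 = ((74398 + (8/3)*I*√3*437) - 242890) - 228905 = ((74398 + 3496*I*√3/3) - 242890) - 228905 = (-168492 + 3496*I*√3/3) - 228905 = -397397 + 3496*I*√3/3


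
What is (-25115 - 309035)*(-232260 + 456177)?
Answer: -74821865550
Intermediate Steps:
(-25115 - 309035)*(-232260 + 456177) = -334150*223917 = -74821865550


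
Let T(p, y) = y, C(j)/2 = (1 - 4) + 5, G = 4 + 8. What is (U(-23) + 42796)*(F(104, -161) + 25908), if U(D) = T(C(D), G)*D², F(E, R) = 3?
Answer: 1273370184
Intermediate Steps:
G = 12
C(j) = 4 (C(j) = 2*((1 - 4) + 5) = 2*(-3 + 5) = 2*2 = 4)
U(D) = 12*D²
(U(-23) + 42796)*(F(104, -161) + 25908) = (12*(-23)² + 42796)*(3 + 25908) = (12*529 + 42796)*25911 = (6348 + 42796)*25911 = 49144*25911 = 1273370184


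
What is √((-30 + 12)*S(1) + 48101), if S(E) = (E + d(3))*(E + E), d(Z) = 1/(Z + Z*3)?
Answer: √48062 ≈ 219.23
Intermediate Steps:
d(Z) = 1/(4*Z) (d(Z) = 1/(Z + 3*Z) = 1/(4*Z))
S(E) = 2*E*(1/12 + E) (S(E) = (E + (¼)/3)*(E + E) = (E + (¼)*(⅓))*(2*E) = (E + 1/12)*(2*E) = (1/12 + E)*(2*E) = 2*E*(1/12 + E))
√((-30 + 12)*S(1) + 48101) = √((-30 + 12)*((⅙)*1*(1 + 12*1)) + 48101) = √(-3*(1 + 12) + 48101) = √(-3*13 + 48101) = √(-18*13/6 + 48101) = √(-39 + 48101) = √48062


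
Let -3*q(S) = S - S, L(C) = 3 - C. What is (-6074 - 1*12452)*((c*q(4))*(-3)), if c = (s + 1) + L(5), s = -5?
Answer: 0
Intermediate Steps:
q(S) = 0 (q(S) = -(S - S)/3 = -⅓*0 = 0)
c = -6 (c = (-5 + 1) + (3 - 1*5) = -4 + (3 - 5) = -4 - 2 = -6)
(-6074 - 1*12452)*((c*q(4))*(-3)) = (-6074 - 1*12452)*(-6*0*(-3)) = (-6074 - 12452)*(0*(-3)) = -18526*0 = 0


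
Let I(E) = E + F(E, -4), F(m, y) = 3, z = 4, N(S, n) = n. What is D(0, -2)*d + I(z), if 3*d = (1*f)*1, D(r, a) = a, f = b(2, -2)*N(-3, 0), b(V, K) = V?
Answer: 7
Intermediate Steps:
f = 0 (f = 2*0 = 0)
d = 0 (d = ((1*0)*1)/3 = (0*1)/3 = (⅓)*0 = 0)
I(E) = 3 + E (I(E) = E + 3 = 3 + E)
D(0, -2)*d + I(z) = -2*0 + (3 + 4) = 0 + 7 = 7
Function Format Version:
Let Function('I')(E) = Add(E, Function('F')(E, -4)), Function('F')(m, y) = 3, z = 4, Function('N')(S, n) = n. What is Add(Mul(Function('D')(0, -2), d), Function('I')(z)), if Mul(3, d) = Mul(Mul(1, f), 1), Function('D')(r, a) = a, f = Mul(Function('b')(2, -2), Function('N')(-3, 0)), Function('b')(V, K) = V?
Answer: 7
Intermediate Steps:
f = 0 (f = Mul(2, 0) = 0)
d = 0 (d = Mul(Rational(1, 3), Mul(Mul(1, 0), 1)) = Mul(Rational(1, 3), Mul(0, 1)) = Mul(Rational(1, 3), 0) = 0)
Function('I')(E) = Add(3, E) (Function('I')(E) = Add(E, 3) = Add(3, E))
Add(Mul(Function('D')(0, -2), d), Function('I')(z)) = Add(Mul(-2, 0), Add(3, 4)) = Add(0, 7) = 7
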